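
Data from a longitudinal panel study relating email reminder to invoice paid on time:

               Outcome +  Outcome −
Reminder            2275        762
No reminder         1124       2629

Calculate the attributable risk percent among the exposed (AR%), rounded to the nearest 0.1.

Cells: a = 2275, b = 762, c = 1124, d = 2629.
Risk in exposed = 2275/3037 = 0.74909; risk in unexposed = 1124/3753 = 0.29949.
RR = 0.74909/0.29949 = 2.50120
AR% = (RR − 1)/RR × 100 = (2.50120 − 1)/2.50120 × 100 = 60.0192%

60.0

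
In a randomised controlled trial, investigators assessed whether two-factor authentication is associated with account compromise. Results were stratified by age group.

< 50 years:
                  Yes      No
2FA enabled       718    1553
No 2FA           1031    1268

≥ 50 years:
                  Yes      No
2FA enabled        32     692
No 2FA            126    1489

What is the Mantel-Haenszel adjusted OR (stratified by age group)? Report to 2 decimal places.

0.57

OR_MH = Σ(aᵢdᵢ/nᵢ) / Σ(bᵢcᵢ/nᵢ), where nᵢ is the stratum total.
Stratum 1 (< 50 years): n = 4570; a·d/n = 718·1268/4570 = 199.2175; b·c/n = 1553·1031/4570 = 350.3595
Stratum 2 (≥ 50 years): n = 2339; a·d/n = 32·1489/2339 = 20.3711; b·c/n = 692·126/2339 = 37.2775
OR_MH = (199.2175 + 20.3711) / (350.3595 + 37.2775) = 219.5886 / 387.6370 = 0.56648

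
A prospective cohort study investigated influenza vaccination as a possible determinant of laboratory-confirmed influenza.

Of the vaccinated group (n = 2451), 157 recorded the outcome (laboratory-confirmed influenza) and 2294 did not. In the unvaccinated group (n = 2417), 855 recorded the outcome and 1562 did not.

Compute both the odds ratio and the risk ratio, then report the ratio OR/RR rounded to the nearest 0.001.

0.690

From the description: a = 157, b = 2294, c = 855, d = 1562.
OR = (157·1562)/(2294·855) = 245234/1961370 = 0.12503
Risk in exposed = 157/2451 = 0.06406; risk in unexposed = 855/2417 = 0.35374; RR = 0.18108
OR/RR = 0.12503 / 0.18108 = 0.69049
The outcome is not rare, so the OR lies further from 1 than the RR.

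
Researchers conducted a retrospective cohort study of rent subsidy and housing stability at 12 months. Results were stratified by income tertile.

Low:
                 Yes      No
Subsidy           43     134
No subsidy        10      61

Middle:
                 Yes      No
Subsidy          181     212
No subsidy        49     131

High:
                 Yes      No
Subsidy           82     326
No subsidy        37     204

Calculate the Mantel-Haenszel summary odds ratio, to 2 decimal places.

OR_MH = Σ(aᵢdᵢ/nᵢ) / Σ(bᵢcᵢ/nᵢ), where nᵢ is the stratum total.
Stratum 1 (Low): n = 248; a·d/n = 43·61/248 = 10.5766; b·c/n = 134·10/248 = 5.4032
Stratum 2 (Middle): n = 573; a·d/n = 181·131/573 = 41.3805; b·c/n = 212·49/573 = 18.1291
Stratum 3 (High): n = 649; a·d/n = 82·204/649 = 25.7750; b·c/n = 326·37/649 = 18.5855
OR_MH = (10.5766 + 41.3805 + 25.7750) / (5.4032 + 18.1291 + 18.5855) = 77.7321 / 42.1179 = 1.84558

1.85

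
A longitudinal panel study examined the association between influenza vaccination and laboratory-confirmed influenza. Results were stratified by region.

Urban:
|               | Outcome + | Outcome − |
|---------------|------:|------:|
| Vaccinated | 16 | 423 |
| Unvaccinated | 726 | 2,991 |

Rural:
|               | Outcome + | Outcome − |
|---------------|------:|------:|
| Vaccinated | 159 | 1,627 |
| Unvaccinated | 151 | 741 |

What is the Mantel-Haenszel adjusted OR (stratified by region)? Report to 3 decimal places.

OR_MH = Σ(aᵢdᵢ/nᵢ) / Σ(bᵢcᵢ/nᵢ), where nᵢ is the stratum total.
Stratum 1 (Urban): n = 4156; a·d/n = 16·2991/4156 = 11.5149; b·c/n = 423·726/4156 = 73.8927
Stratum 2 (Rural): n = 2678; a·d/n = 159·741/2678 = 43.9951; b·c/n = 1627·151/2678 = 91.7390
OR_MH = (11.5149 + 43.9951) / (73.8927 + 91.7390) = 55.5101 / 165.6317 = 0.33514

0.335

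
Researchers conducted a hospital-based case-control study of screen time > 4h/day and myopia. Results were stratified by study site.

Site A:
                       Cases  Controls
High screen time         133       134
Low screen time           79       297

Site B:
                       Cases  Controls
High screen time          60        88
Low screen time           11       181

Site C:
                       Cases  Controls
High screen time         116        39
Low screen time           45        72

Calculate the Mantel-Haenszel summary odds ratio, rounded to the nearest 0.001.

OR_MH = Σ(aᵢdᵢ/nᵢ) / Σ(bᵢcᵢ/nᵢ), where nᵢ is the stratum total.
Stratum 1 (Site A): n = 643; a·d/n = 133·297/643 = 61.4323; b·c/n = 134·79/643 = 16.4635
Stratum 2 (Site B): n = 340; a·d/n = 60·181/340 = 31.9412; b·c/n = 88·11/340 = 2.8471
Stratum 3 (Site C): n = 272; a·d/n = 116·72/272 = 30.7059; b·c/n = 39·45/272 = 6.4522
OR_MH = (61.4323 + 31.9412 + 30.7059) / (16.4635 + 2.8471 + 6.4522) = 124.0794 / 25.7627 = 4.81624

4.816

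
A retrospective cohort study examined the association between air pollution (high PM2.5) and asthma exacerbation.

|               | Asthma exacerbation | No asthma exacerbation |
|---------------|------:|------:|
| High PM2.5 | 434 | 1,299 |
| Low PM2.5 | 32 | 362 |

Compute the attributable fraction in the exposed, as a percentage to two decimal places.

Cells: a = 434, b = 1299, c = 32, d = 362.
Risk in exposed = 434/1733 = 0.25043; risk in unexposed = 32/394 = 0.08122.
RR = 0.25043/0.08122 = 3.08345
AR% = (RR − 1)/RR × 100 = (3.08345 − 1)/3.08345 × 100 = 67.5688%

67.57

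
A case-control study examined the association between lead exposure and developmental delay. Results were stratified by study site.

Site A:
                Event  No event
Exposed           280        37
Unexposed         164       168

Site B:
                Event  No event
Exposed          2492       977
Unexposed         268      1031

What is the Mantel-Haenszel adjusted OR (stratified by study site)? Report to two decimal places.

OR_MH = Σ(aᵢdᵢ/nᵢ) / Σ(bᵢcᵢ/nᵢ), where nᵢ is the stratum total.
Stratum 1 (Site A): n = 649; a·d/n = 280·168/649 = 72.4807; b·c/n = 37·164/649 = 9.3498
Stratum 2 (Site B): n = 4768; a·d/n = 2492·1031/4768 = 538.8532; b·c/n = 977·268/4768 = 54.9153
OR_MH = (72.4807 + 538.8532) / (9.3498 + 54.9153) = 611.3339 / 64.2650 = 9.51270

9.51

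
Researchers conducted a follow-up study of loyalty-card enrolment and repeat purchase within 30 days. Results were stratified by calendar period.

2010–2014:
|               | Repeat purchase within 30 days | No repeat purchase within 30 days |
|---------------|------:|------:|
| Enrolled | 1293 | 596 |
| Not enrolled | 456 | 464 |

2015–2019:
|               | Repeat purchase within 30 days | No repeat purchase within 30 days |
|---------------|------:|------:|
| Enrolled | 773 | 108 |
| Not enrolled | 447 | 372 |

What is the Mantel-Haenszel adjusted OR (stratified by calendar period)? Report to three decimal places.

3.058

OR_MH = Σ(aᵢdᵢ/nᵢ) / Σ(bᵢcᵢ/nᵢ), where nᵢ is the stratum total.
Stratum 1 (2010–2014): n = 2809; a·d/n = 1293·464/2809 = 213.5821; b·c/n = 596·456/2809 = 96.7519
Stratum 2 (2015–2019): n = 1700; a·d/n = 773·372/1700 = 169.1506; b·c/n = 108·447/1700 = 28.3976
OR_MH = (213.5821 + 169.1506) / (96.7519 + 28.3976) = 382.7326 / 125.1495 = 3.05820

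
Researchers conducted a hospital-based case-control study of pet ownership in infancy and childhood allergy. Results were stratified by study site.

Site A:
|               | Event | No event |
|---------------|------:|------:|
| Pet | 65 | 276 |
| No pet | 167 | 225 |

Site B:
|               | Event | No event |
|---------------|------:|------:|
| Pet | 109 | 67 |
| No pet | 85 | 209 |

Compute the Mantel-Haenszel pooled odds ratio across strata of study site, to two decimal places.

0.91

OR_MH = Σ(aᵢdᵢ/nᵢ) / Σ(bᵢcᵢ/nᵢ), where nᵢ is the stratum total.
Stratum 1 (Site A): n = 733; a·d/n = 65·225/733 = 19.9523; b·c/n = 276·167/733 = 62.8813
Stratum 2 (Site B): n = 470; a·d/n = 109·209/470 = 48.4702; b·c/n = 67·85/470 = 12.1170
OR_MH = (19.9523 + 48.4702) / (62.8813 + 12.1170) = 68.4225 / 74.9983 = 0.91232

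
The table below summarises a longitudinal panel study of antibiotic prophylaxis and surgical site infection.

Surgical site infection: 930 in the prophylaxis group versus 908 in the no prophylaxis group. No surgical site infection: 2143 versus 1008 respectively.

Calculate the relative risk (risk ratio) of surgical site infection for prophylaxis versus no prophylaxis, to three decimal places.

0.639

From the description: a = 930, b = 2143, c = 908, d = 1008.
Risk in exposed = 930/3073 = 0.30264; risk in unexposed = 908/1916 = 0.47390.
RR = 0.30264 / 0.47390 = 0.63860
The risk is 36% lower among the exposed than among the unexposed.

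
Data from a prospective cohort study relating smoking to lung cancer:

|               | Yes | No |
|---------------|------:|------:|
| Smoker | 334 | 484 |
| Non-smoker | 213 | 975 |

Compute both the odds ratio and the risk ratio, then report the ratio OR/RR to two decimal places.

Cells: a = 334, b = 484, c = 213, d = 975.
OR = (334·975)/(484·213) = 325650/103092 = 3.15883
Risk in exposed = 334/818 = 0.40831; risk in unexposed = 213/1188 = 0.17929; RR = 2.27735
OR/RR = 3.15883 / 2.27735 = 1.38706
The outcome is not rare, so the OR lies further from 1 than the RR.

1.39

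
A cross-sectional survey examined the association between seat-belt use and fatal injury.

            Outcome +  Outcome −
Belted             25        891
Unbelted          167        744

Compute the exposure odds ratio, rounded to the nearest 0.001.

0.125

Cells: a = 25, b = 891, c = 167, d = 744.
OR = (a·d)/(b·c) = (25 × 744) / (891 × 167) = 18600 / 148797 = 0.12500
Exposure is associated with lower odds of fatal injury (OR = 0.13 < 1).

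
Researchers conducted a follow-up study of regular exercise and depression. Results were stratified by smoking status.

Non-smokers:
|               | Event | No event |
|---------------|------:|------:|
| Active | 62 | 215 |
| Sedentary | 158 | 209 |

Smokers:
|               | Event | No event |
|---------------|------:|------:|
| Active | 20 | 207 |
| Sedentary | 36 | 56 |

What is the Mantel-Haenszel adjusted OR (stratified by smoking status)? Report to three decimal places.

OR_MH = Σ(aᵢdᵢ/nᵢ) / Σ(bᵢcᵢ/nᵢ), where nᵢ is the stratum total.
Stratum 1 (Non-smokers): n = 644; a·d/n = 62·209/644 = 20.1211; b·c/n = 215·158/644 = 52.7484
Stratum 2 (Smokers): n = 319; a·d/n = 20·56/319 = 3.5110; b·c/n = 207·36/319 = 23.3605
OR_MH = (20.1211 + 3.5110) / (52.7484 + 23.3605) = 23.6321 / 76.1089 = 0.31050

0.311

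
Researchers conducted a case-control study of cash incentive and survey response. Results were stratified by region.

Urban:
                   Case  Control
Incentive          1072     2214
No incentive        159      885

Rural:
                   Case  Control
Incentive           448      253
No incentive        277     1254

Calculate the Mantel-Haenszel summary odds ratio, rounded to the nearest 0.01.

4.18

OR_MH = Σ(aᵢdᵢ/nᵢ) / Σ(bᵢcᵢ/nᵢ), where nᵢ is the stratum total.
Stratum 1 (Urban): n = 4330; a·d/n = 1072·885/4330 = 219.1039; b·c/n = 2214·159/4330 = 81.2993
Stratum 2 (Rural): n = 2232; a·d/n = 448·1254/2232 = 251.6989; b·c/n = 253·277/2232 = 31.3983
OR_MH = (219.1039 + 251.6989) / (81.2993 + 31.3983) = 470.8029 / 112.6976 = 4.17758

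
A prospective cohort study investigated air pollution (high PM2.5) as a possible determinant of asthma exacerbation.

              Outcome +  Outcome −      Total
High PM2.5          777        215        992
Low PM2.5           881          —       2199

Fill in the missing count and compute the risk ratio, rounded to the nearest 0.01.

The missing cell is in the unexposed row: 2199 − 881 = 1318.
So a = 777, b = 215, c = 881, d = 1318.
RR = [a/(a+b)] / [c/(c+d)] = (777/992) / (881/2199) = 0.78327/0.40064 = 1.95505

1.96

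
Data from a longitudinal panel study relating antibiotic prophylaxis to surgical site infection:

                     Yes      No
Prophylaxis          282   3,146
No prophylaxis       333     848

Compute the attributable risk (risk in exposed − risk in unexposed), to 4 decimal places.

Cells: a = 282, b = 3146, c = 333, d = 848.
Risk in exposed = 282/3428 = 0.082264; risk in unexposed = 333/1181 = 0.281964.
Risk difference = 0.082264 − 0.281964 = -0.199701

-0.1997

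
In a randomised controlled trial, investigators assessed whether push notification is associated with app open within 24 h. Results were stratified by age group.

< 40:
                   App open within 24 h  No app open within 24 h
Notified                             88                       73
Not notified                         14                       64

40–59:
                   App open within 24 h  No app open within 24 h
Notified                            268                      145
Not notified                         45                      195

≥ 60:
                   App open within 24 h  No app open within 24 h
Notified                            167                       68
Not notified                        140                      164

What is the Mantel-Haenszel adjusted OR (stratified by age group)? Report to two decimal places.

4.84

OR_MH = Σ(aᵢdᵢ/nᵢ) / Σ(bᵢcᵢ/nᵢ), where nᵢ is the stratum total.
Stratum 1 (< 40): n = 239; a·d/n = 88·64/239 = 23.5649; b·c/n = 73·14/239 = 4.2762
Stratum 2 (40–59): n = 653; a·d/n = 268·195/653 = 80.0306; b·c/n = 145·45/653 = 9.9923
Stratum 3 (≥ 60): n = 539; a·d/n = 167·164/539 = 50.8126; b·c/n = 68·140/539 = 17.6623
OR_MH = (23.5649 + 80.0306 + 50.8126) / (4.2762 + 9.9923 + 17.6623) = 154.4081 / 31.9308 = 4.83571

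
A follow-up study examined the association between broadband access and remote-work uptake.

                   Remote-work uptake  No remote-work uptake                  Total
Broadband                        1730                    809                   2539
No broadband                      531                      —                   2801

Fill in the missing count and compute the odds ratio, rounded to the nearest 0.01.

9.14

The missing cell is in the unexposed row: 2801 − 531 = 2270.
So a = 1730, b = 809, c = 531, d = 2270.
OR = (a·d)/(b·c) = (1730 × 2270) / (809 × 531) = 3927100 / 429579 = 9.14174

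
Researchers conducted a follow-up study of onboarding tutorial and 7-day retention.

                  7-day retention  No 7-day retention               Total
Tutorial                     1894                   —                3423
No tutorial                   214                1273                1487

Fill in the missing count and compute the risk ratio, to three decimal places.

3.845

The missing cell is in the exposed row: 3423 − 1894 = 1529.
So a = 1894, b = 1529, c = 214, d = 1273.
RR = [a/(a+b)] / [c/(c+d)] = (1894/3423) / (214/1487) = 0.55332/0.14391 = 3.84477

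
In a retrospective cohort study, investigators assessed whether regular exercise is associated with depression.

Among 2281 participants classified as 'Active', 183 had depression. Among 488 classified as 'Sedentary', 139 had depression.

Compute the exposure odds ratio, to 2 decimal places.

From the description: a = 183, b = 2098, c = 139, d = 349.
OR = (a·d)/(b·c) = (183 × 349) / (2098 × 139) = 63867 / 291622 = 0.21901
Exposure is associated with lower odds of depression (OR = 0.22 < 1).

0.22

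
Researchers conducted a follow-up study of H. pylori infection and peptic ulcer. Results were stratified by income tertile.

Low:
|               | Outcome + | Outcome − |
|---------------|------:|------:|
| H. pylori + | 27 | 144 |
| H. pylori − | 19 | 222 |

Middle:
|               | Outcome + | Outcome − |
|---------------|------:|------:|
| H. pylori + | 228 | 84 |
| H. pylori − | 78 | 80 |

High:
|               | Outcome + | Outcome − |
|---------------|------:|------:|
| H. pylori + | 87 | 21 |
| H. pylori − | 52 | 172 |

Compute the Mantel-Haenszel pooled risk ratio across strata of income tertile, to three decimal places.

RR_MH = Σ(aᵢ·n₀ᵢ/nᵢ) / Σ(cᵢ·n₁ᵢ/nᵢ), with n₁ᵢ = aᵢ+bᵢ (exposed), n₀ᵢ = cᵢ+dᵢ (unexposed), nᵢ = n₁ᵢ+n₀ᵢ.
Stratum 1 (Low): n₁ = 171, n₀ = 241, n = 412; a·n₀/n = 27·241/412 = 15.7937; c·n₁/n = 19·171/412 = 7.8859
Stratum 2 (Middle): n₁ = 312, n₀ = 158, n = 470; a·n₀/n = 228·158/470 = 76.6468; c·n₁/n = 78·312/470 = 51.7787
Stratum 3 (High): n₁ = 108, n₀ = 224, n = 332; a·n₀/n = 87·224/332 = 58.6988; c·n₁/n = 52·108/332 = 16.9157
RR_MH = (15.7937 + 76.6468 + 58.6988) / (7.8859 + 51.7787 + 16.9157) = 151.1393 / 76.5803 = 1.97361

1.974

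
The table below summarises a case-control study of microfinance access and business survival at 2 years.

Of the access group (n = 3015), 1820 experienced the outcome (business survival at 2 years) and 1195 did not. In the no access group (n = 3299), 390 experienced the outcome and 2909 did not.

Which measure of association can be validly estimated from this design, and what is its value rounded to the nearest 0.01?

11.36

From the description: a = 1820, b = 1195, c = 390, d = 2909.
This is a case-control study: participants were sampled on outcome status, so risks in the source population cannot be estimated directly — relative risk is not valid here. The odds ratio is the appropriate measure.
OR = (a·d)/(b·c) = (1820 × 2909) / (1195 × 390) = 5294380 / 466050 = 11.36011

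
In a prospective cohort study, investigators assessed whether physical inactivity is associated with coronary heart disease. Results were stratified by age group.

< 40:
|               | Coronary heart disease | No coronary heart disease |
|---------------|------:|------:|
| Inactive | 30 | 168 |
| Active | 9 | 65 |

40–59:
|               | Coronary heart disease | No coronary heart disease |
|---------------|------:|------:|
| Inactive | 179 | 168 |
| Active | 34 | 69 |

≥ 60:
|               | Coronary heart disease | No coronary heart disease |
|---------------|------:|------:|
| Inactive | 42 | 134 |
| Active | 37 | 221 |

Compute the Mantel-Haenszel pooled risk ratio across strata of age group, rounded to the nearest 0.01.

1.55

RR_MH = Σ(aᵢ·n₀ᵢ/nᵢ) / Σ(cᵢ·n₁ᵢ/nᵢ), with n₁ᵢ = aᵢ+bᵢ (exposed), n₀ᵢ = cᵢ+dᵢ (unexposed), nᵢ = n₁ᵢ+n₀ᵢ.
Stratum 1 (< 40): n₁ = 198, n₀ = 74, n = 272; a·n₀/n = 30·74/272 = 8.1618; c·n₁/n = 9·198/272 = 6.5515
Stratum 2 (40–59): n₁ = 347, n₀ = 103, n = 450; a·n₀/n = 179·103/450 = 40.9711; c·n₁/n = 34·347/450 = 26.2178
Stratum 3 (≥ 60): n₁ = 176, n₀ = 258, n = 434; a·n₀/n = 42·258/434 = 24.9677; c·n₁/n = 37·176/434 = 15.0046
RR_MH = (8.1618 + 40.9711 + 24.9677) / (6.5515 + 26.2178 + 15.0046) = 74.1006 / 47.7739 = 1.55107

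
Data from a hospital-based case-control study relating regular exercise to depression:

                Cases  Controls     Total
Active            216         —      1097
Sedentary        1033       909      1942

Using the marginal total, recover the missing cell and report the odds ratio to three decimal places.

The missing cell is in the exposed row: 1097 − 216 = 881.
So a = 216, b = 881, c = 1033, d = 909.
OR = (a·d)/(b·c) = (216 × 909) / (881 × 1033) = 196344 / 910073 = 0.21575

0.216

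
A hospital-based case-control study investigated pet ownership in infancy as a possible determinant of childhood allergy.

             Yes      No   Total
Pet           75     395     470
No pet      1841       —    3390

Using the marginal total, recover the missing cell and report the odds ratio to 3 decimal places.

The missing cell is in the unexposed row: 3390 − 1841 = 1549.
So a = 75, b = 395, c = 1841, d = 1549.
OR = (a·d)/(b·c) = (75 × 1549) / (395 × 1841) = 116175 / 727195 = 0.15976

0.160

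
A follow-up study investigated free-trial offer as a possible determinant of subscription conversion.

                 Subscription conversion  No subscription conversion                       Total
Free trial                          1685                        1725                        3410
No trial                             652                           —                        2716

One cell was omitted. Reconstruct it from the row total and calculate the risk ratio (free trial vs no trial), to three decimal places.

2.058

The missing cell is in the unexposed row: 2716 − 652 = 2064.
So a = 1685, b = 1725, c = 652, d = 2064.
RR = [a/(a+b)] / [c/(c+d)] = (1685/3410) / (652/2716) = 0.49413/0.24006 = 2.05839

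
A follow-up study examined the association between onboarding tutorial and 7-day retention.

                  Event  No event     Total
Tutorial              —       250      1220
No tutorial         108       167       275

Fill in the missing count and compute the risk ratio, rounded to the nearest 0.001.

2.025

The missing cell is in the exposed row: 1220 − 250 = 970.
So a = 970, b = 250, c = 108, d = 167.
RR = [a/(a+b)] / [c/(c+d)] = (970/1220) / (108/275) = 0.79508/0.39273 = 2.02451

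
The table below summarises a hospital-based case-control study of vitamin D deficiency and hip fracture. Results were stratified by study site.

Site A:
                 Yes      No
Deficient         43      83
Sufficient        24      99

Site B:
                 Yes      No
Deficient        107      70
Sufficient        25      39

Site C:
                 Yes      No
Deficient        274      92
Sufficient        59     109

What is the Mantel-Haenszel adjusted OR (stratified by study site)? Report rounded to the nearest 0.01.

OR_MH = Σ(aᵢdᵢ/nᵢ) / Σ(bᵢcᵢ/nᵢ), where nᵢ is the stratum total.
Stratum 1 (Site A): n = 249; a·d/n = 43·99/249 = 17.0964; b·c/n = 83·24/249 = 8.0000
Stratum 2 (Site B): n = 241; a·d/n = 107·39/241 = 17.3154; b·c/n = 70·25/241 = 7.2614
Stratum 3 (Site C): n = 534; a·d/n = 274·109/534 = 55.9288; b·c/n = 92·59/534 = 10.1648
OR_MH = (17.0964 + 17.3154 + 55.9288) / (8.0000 + 7.2614 + 10.1648) = 90.3406 / 25.4262 = 3.55305

3.55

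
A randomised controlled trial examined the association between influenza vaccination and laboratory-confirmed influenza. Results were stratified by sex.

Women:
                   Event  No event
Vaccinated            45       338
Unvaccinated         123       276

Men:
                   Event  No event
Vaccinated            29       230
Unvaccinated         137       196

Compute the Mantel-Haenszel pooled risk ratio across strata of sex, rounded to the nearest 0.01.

0.33

RR_MH = Σ(aᵢ·n₀ᵢ/nᵢ) / Σ(cᵢ·n₁ᵢ/nᵢ), with n₁ᵢ = aᵢ+bᵢ (exposed), n₀ᵢ = cᵢ+dᵢ (unexposed), nᵢ = n₁ᵢ+n₀ᵢ.
Stratum 1 (Women): n₁ = 383, n₀ = 399, n = 782; a·n₀/n = 45·399/782 = 22.9604; c·n₁/n = 123·383/782 = 60.2417
Stratum 2 (Men): n₁ = 259, n₀ = 333, n = 592; a·n₀/n = 29·333/592 = 16.3125; c·n₁/n = 137·259/592 = 59.9375
RR_MH = (22.9604 + 16.3125) / (60.2417 + 59.9375) = 39.2729 / 120.1792 = 0.32679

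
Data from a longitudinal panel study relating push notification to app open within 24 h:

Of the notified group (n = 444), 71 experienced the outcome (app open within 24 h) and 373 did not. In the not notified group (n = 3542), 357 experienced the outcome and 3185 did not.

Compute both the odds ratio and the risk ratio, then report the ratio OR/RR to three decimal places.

1.070

From the description: a = 71, b = 373, c = 357, d = 3185.
OR = (71·3185)/(373·357) = 226135/133161 = 1.69821
Risk in exposed = 71/444 = 0.15991; risk in unexposed = 357/3542 = 0.10079; RR = 1.58656
OR/RR = 1.69821 / 1.58656 = 1.07037
The outcome is not rare, so the OR lies further from 1 than the RR.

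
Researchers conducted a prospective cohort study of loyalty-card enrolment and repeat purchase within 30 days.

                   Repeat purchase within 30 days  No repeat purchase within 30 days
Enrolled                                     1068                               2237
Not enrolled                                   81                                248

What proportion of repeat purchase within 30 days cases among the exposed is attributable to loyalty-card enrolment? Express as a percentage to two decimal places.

23.81

Cells: a = 1068, b = 2237, c = 81, d = 248.
Risk in exposed = 1068/3305 = 0.32315; risk in unexposed = 81/329 = 0.24620.
RR = 0.32315/0.24620 = 1.31253
AR% = (RR − 1)/RR × 100 = (1.31253 − 1)/1.31253 × 100 = 23.8115%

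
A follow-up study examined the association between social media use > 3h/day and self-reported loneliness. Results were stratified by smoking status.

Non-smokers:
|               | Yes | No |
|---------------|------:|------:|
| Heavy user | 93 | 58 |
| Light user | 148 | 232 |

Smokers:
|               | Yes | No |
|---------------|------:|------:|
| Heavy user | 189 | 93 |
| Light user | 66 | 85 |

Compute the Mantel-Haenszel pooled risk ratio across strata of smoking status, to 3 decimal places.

RR_MH = Σ(aᵢ·n₀ᵢ/nᵢ) / Σ(cᵢ·n₁ᵢ/nᵢ), with n₁ᵢ = aᵢ+bᵢ (exposed), n₀ᵢ = cᵢ+dᵢ (unexposed), nᵢ = n₁ᵢ+n₀ᵢ.
Stratum 1 (Non-smokers): n₁ = 151, n₀ = 380, n = 531; a·n₀/n = 93·380/531 = 66.5537; c·n₁/n = 148·151/531 = 42.0866
Stratum 2 (Smokers): n₁ = 282, n₀ = 151, n = 433; a·n₀/n = 189·151/433 = 65.9099; c·n₁/n = 66·282/433 = 42.9838
RR_MH = (66.5537 + 65.9099) / (42.0866 + 42.9838) = 132.4636 / 85.0705 = 1.55710

1.557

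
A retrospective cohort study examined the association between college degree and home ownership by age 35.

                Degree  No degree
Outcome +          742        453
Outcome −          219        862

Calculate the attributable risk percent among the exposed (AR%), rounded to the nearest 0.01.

55.38

Reading the table with exposure as columns: a = 742 (Degree, case), b = 219 (Degree, non-case), c = 453 (No degree, case), d = 862.
Risk in exposed = 742/961 = 0.77211; risk in unexposed = 453/1315 = 0.34449.
RR = 0.77211/0.34449 = 2.24134
AR% = (RR − 1)/RR × 100 = (2.24134 − 1)/2.24134 × 100 = 55.3839%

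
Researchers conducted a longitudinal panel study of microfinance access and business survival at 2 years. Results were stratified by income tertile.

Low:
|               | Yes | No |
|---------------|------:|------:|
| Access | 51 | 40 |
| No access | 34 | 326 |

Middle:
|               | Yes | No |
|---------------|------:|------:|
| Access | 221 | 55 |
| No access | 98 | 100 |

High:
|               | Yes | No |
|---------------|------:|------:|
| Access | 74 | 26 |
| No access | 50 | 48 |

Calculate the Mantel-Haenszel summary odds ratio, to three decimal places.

OR_MH = Σ(aᵢdᵢ/nᵢ) / Σ(bᵢcᵢ/nᵢ), where nᵢ is the stratum total.
Stratum 1 (Low): n = 451; a·d/n = 51·326/451 = 36.8647; b·c/n = 40·34/451 = 3.0155
Stratum 2 (Middle): n = 474; a·d/n = 221·100/474 = 46.6245; b·c/n = 55·98/474 = 11.3713
Stratum 3 (High): n = 198; a·d/n = 74·48/198 = 17.9394; b·c/n = 26·50/198 = 6.5657
OR_MH = (36.8647 + 46.6245 + 17.9394) / (3.0155 + 11.3713 + 6.5657) = 101.4286 / 20.9525 = 4.84089

4.841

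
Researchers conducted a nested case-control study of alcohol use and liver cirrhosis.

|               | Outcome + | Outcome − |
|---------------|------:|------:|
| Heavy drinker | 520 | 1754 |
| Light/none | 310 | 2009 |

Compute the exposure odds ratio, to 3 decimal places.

1.921

Cells: a = 520, b = 1754, c = 310, d = 2009.
OR = (a·d)/(b·c) = (520 × 2009) / (1754 × 310) = 1044680 / 543740 = 1.92129
The odds of liver cirrhosis are about 1.92 times as high in the heavy drinker group.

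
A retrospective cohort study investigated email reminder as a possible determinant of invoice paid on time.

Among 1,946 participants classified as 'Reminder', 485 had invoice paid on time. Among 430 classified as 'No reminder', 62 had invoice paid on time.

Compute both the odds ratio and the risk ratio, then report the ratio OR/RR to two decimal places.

From the description: a = 485, b = 1461, c = 62, d = 368.
OR = (485·368)/(1461·62) = 178480/90582 = 1.97037
Risk in exposed = 485/1946 = 0.24923; risk in unexposed = 62/430 = 0.14419; RR = 1.72853
OR/RR = 1.97037 / 1.72853 = 1.13991
The outcome is not rare, so the OR lies further from 1 than the RR.

1.14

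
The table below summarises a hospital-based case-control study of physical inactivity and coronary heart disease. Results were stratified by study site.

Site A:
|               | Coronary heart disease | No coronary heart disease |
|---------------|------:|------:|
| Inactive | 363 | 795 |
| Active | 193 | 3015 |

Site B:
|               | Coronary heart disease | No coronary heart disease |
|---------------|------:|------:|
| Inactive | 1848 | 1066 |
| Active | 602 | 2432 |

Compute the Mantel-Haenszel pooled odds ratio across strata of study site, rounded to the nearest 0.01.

7.04

OR_MH = Σ(aᵢdᵢ/nᵢ) / Σ(bᵢcᵢ/nᵢ), where nᵢ is the stratum total.
Stratum 1 (Site A): n = 4366; a·d/n = 363·3015/4366 = 250.6745; b·c/n = 795·193/4366 = 35.1432
Stratum 2 (Site B): n = 5948; a·d/n = 1848·2432/5948 = 755.6046; b·c/n = 1066·602/5948 = 107.8904
OR_MH = (250.6745 + 755.6046) / (35.1432 + 107.8904) = 1006.2791 / 143.0335 = 7.03527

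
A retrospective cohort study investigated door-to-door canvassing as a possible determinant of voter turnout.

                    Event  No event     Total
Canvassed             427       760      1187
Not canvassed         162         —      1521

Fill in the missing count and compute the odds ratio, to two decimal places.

The missing cell is in the unexposed row: 1521 − 162 = 1359.
So a = 427, b = 760, c = 162, d = 1359.
OR = (a·d)/(b·c) = (427 × 1359) / (760 × 162) = 580293 / 123120 = 4.71323

4.71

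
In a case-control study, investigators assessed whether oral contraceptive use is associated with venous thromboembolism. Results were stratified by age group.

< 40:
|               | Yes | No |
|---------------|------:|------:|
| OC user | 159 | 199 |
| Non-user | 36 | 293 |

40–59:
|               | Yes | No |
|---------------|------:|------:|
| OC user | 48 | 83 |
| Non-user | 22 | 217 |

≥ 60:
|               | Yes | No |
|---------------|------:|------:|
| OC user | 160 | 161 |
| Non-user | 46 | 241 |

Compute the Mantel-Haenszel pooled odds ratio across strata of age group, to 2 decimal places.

5.79

OR_MH = Σ(aᵢdᵢ/nᵢ) / Σ(bᵢcᵢ/nᵢ), where nᵢ is the stratum total.
Stratum 1 (< 40): n = 687; a·d/n = 159·293/687 = 67.8122; b·c/n = 199·36/687 = 10.4279
Stratum 2 (40–59): n = 370; a·d/n = 48·217/370 = 28.1514; b·c/n = 83·22/370 = 4.9351
Stratum 3 (≥ 60): n = 608; a·d/n = 160·241/608 = 63.4211; b·c/n = 161·46/608 = 12.1809
OR_MH = (67.8122 + 28.1514 + 63.4211) / (10.4279 + 4.9351 + 12.1809) = 159.3846 / 27.5440 = 5.78655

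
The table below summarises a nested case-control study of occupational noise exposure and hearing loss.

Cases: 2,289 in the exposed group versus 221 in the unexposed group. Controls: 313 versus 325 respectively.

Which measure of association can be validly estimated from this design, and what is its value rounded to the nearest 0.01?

From the description: a = 2289, b = 313, c = 221, d = 325.
This is a nested case-control study: participants were sampled on outcome status, so risks in the source population cannot be estimated directly — relative risk is not valid here. The odds ratio is the appropriate measure.
OR = (a·d)/(b·c) = (2289 × 325) / (313 × 221) = 743925 / 69173 = 10.75456

10.75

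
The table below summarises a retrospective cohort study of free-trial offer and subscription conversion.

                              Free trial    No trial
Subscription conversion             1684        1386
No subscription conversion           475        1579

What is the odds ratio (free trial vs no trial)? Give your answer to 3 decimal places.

4.039

Reading the table with exposure as columns: a = 1684 (Free trial, case), b = 475 (Free trial, non-case), c = 1386 (No trial, case), d = 1579.
OR = (a·d)/(b·c) = (1684 × 1579) / (475 × 1386) = 2659036 / 658350 = 4.03894
The odds of subscription conversion are about 4.04 times as high in the free trial group.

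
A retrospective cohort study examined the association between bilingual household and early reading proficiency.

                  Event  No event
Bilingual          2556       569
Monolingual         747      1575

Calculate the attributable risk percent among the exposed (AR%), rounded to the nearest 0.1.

60.7

Cells: a = 2556, b = 569, c = 747, d = 1575.
Risk in exposed = 2556/3125 = 0.81792; risk in unexposed = 747/2322 = 0.32171.
RR = 0.81792/0.32171 = 2.54245
AR% = (RR − 1)/RR × 100 = (2.54245 − 1)/2.54245 × 100 = 60.6679%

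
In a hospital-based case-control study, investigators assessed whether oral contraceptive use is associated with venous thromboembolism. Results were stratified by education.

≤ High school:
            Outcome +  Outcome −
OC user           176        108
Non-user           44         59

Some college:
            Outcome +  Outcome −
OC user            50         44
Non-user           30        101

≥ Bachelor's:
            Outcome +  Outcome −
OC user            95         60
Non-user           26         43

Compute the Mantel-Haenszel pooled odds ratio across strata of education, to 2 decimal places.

2.69

OR_MH = Σ(aᵢdᵢ/nᵢ) / Σ(bᵢcᵢ/nᵢ), where nᵢ is the stratum total.
Stratum 1 (≤ High school): n = 387; a·d/n = 176·59/387 = 26.8320; b·c/n = 108·44/387 = 12.2791
Stratum 2 (Some college): n = 225; a·d/n = 50·101/225 = 22.4444; b·c/n = 44·30/225 = 5.8667
Stratum 3 (≥ Bachelor's): n = 224; a·d/n = 95·43/224 = 18.2366; b·c/n = 60·26/224 = 6.9643
OR_MH = (26.8320 + 22.4444 + 18.2366) / (12.2791 + 5.8667 + 6.9643) = 67.5131 / 25.1100 = 2.68869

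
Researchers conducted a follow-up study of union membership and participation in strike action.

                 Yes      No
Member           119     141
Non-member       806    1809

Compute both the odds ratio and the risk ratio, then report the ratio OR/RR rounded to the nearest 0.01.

1.28

Cells: a = 119, b = 141, c = 806, d = 1809.
OR = (119·1809)/(141·806) = 215271/113646 = 1.89422
Risk in exposed = 119/260 = 0.45769; risk in unexposed = 806/2615 = 0.30822; RR = 1.48494
OR/RR = 1.89422 / 1.48494 = 1.27562
The outcome is not rare, so the OR lies further from 1 than the RR.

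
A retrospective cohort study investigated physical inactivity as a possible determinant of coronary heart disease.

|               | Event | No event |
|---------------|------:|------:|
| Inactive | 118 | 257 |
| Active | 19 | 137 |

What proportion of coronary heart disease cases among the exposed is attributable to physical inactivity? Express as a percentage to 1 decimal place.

61.3

Cells: a = 118, b = 257, c = 19, d = 137.
Risk in exposed = 118/375 = 0.31467; risk in unexposed = 19/156 = 0.12179.
RR = 0.31467/0.12179 = 2.58358
AR% = (RR − 1)/RR × 100 = (2.58358 − 1)/2.58358 × 100 = 61.2940%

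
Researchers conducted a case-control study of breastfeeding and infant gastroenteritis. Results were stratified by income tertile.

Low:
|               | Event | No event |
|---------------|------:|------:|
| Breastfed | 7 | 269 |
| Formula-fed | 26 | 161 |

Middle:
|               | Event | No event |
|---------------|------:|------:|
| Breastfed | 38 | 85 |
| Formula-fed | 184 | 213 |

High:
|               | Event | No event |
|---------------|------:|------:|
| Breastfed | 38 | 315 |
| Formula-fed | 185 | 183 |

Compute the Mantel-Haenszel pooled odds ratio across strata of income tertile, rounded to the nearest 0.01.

OR_MH = Σ(aᵢdᵢ/nᵢ) / Σ(bᵢcᵢ/nᵢ), where nᵢ is the stratum total.
Stratum 1 (Low): n = 463; a·d/n = 7·161/463 = 2.4341; b·c/n = 269·26/463 = 15.1058
Stratum 2 (Middle): n = 520; a·d/n = 38·213/520 = 15.5654; b·c/n = 85·184/520 = 30.0769
Stratum 3 (High): n = 721; a·d/n = 38·183/721 = 9.6449; b·c/n = 315·185/721 = 80.8252
OR_MH = (2.4341 + 15.5654 + 9.6449) / (15.1058 + 30.0769 + 80.8252) = 27.6444 / 126.0080 = 0.21939

0.22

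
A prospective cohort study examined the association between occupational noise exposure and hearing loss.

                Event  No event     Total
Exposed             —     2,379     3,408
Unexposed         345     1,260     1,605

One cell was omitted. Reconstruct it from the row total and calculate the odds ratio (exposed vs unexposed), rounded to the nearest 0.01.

The missing cell is in the exposed row: 3408 − 2379 = 1029.
So a = 1029, b = 2379, c = 345, d = 1260.
OR = (a·d)/(b·c) = (1029 × 1260) / (2379 × 345) = 1296540 / 820755 = 1.57969

1.58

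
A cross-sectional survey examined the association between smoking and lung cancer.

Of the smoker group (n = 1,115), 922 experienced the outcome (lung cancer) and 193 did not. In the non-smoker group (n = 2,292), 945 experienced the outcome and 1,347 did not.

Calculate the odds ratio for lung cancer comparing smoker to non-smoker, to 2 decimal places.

6.81

From the description: a = 922, b = 193, c = 945, d = 1347.
OR = (a·d)/(b·c) = (922 × 1347) / (193 × 945) = 1241934 / 182385 = 6.80941
The odds of lung cancer are about 6.81 times as high in the smoker group.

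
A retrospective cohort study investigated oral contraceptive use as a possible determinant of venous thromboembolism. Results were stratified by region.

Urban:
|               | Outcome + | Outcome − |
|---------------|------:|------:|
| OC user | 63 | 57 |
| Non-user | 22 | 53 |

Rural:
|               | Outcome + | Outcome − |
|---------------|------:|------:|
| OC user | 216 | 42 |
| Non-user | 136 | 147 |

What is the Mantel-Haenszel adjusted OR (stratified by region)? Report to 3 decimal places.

4.463

OR_MH = Σ(aᵢdᵢ/nᵢ) / Σ(bᵢcᵢ/nᵢ), where nᵢ is the stratum total.
Stratum 1 (Urban): n = 195; a·d/n = 63·53/195 = 17.1231; b·c/n = 57·22/195 = 6.4308
Stratum 2 (Rural): n = 541; a·d/n = 216·147/541 = 58.6913; b·c/n = 42·136/541 = 10.5582
OR_MH = (17.1231 + 58.6913) / (6.4308 + 10.5582) = 75.8144 / 16.9890 = 4.46256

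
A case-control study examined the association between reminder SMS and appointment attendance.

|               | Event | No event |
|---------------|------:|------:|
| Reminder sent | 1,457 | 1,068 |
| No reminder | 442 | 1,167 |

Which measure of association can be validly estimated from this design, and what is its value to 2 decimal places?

3.60

Cells: a = 1457, b = 1068, c = 442, d = 1167.
This is a case-control study: participants were sampled on outcome status, so risks in the source population cannot be estimated directly — relative risk is not valid here. The odds ratio is the appropriate measure.
OR = (a·d)/(b·c) = (1457 × 1167) / (1068 × 442) = 1700319 / 472056 = 3.60194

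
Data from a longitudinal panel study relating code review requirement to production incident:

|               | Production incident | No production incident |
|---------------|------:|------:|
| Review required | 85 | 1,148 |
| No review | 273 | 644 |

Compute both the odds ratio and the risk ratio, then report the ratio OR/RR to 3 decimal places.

0.754

Cells: a = 85, b = 1148, c = 273, d = 644.
OR = (85·644)/(1148·273) = 54740/313404 = 0.17466
Risk in exposed = 85/1233 = 0.06894; risk in unexposed = 273/917 = 0.29771; RR = 0.23156
OR/RR = 0.17466 / 0.23156 = 0.75429
The outcome is not rare, so the OR lies further from 1 than the RR.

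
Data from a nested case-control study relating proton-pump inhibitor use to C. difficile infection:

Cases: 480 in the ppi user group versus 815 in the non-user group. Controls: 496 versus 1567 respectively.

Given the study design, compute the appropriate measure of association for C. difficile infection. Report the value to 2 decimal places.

1.86

From the description: a = 480, b = 496, c = 815, d = 1567.
This is a nested case-control study: participants were sampled on outcome status, so risks in the source population cannot be estimated directly — relative risk is not valid here. The odds ratio is the appropriate measure.
OR = (a·d)/(b·c) = (480 × 1567) / (496 × 815) = 752160 / 404240 = 1.86068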